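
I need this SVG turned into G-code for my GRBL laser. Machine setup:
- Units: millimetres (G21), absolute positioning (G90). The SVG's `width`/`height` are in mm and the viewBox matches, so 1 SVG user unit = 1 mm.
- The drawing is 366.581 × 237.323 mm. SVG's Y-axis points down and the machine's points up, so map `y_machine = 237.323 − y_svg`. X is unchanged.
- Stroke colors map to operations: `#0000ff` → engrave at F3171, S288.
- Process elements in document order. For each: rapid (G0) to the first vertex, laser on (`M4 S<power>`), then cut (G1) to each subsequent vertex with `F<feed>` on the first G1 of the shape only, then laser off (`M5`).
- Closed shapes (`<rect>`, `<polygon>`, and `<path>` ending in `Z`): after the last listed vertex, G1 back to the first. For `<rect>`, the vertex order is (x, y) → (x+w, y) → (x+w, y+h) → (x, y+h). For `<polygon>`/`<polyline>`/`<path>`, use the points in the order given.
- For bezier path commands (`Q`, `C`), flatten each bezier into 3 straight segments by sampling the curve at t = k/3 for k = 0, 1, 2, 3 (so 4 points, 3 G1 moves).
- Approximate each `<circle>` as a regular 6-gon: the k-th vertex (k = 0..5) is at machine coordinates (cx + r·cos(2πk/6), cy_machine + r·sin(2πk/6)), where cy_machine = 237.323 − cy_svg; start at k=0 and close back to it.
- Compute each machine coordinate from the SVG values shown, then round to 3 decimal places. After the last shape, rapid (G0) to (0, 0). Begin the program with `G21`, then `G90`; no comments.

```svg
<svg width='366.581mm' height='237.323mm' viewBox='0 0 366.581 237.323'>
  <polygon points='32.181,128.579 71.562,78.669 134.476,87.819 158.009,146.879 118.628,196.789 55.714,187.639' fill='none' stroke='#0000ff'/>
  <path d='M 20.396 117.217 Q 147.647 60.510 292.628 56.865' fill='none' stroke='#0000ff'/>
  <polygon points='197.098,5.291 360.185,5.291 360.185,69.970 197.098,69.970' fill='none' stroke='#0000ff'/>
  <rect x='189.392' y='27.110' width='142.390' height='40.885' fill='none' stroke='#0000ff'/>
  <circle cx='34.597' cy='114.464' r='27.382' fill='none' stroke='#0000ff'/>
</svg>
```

1 u = 1 mm; y_m = 237.323 − y.

[1] `<polygon>` regular polygon, #0000ff→engrave S288 F3171: (32.181,108.744) → (71.562,158.654) → (134.476,149.504) → (158.009,90.444) → (118.628,40.534) → (55.714,49.684) → (32.181,108.744) (closed)

[2] `<path>` quadratic bezier, #0000ff→engrave S288 F3171: (20.396,120.106) → (107.200,152.015) → (197.944,172.132) → (292.628,180.458)

[3] `<polygon>` rectangle, #0000ff→engrave S288 F3171: (197.098,232.032) → (360.185,232.032) → (360.185,167.353) → (197.098,167.353) → (197.098,232.032) (closed)

[4] `<rect>` rectangle, #0000ff→engrave S288 F3171: (189.392,210.213) → (331.782,210.213) → (331.782,169.328) → (189.392,169.328) → (189.392,210.213) (closed)

[5] `<circle>` circle, #0000ff→engrave S288 F3171: (61.979,122.859) → (48.288,146.573) → (20.906,146.573) → (7.215,122.859) → (20.906,99.145) → (48.288,99.145) → (61.979,122.859) (closed)

G21
G90
G0 X32.181 Y108.744
M4 S288
G1 X71.562 Y158.654 F3171
G1 X134.476 Y149.504
G1 X158.009 Y90.444
G1 X118.628 Y40.534
G1 X55.714 Y49.684
G1 X32.181 Y108.744
M5
G0 X20.396 Y120.106
M4 S288
G1 X107.200 Y152.015 F3171
G1 X197.944 Y172.132
G1 X292.628 Y180.458
M5
G0 X197.098 Y232.032
M4 S288
G1 X360.185 Y232.032 F3171
G1 X360.185 Y167.353
G1 X197.098 Y167.353
G1 X197.098 Y232.032
M5
G0 X189.392 Y210.213
M4 S288
G1 X331.782 Y210.213 F3171
G1 X331.782 Y169.328
G1 X189.392 Y169.328
G1 X189.392 Y210.213
M5
G0 X61.979 Y122.859
M4 S288
G1 X48.288 Y146.573 F3171
G1 X20.906 Y146.573
G1 X7.215 Y122.859
G1 X20.906 Y99.145
G1 X48.288 Y99.145
G1 X61.979 Y122.859
M5
G0 X0.000 Y0.000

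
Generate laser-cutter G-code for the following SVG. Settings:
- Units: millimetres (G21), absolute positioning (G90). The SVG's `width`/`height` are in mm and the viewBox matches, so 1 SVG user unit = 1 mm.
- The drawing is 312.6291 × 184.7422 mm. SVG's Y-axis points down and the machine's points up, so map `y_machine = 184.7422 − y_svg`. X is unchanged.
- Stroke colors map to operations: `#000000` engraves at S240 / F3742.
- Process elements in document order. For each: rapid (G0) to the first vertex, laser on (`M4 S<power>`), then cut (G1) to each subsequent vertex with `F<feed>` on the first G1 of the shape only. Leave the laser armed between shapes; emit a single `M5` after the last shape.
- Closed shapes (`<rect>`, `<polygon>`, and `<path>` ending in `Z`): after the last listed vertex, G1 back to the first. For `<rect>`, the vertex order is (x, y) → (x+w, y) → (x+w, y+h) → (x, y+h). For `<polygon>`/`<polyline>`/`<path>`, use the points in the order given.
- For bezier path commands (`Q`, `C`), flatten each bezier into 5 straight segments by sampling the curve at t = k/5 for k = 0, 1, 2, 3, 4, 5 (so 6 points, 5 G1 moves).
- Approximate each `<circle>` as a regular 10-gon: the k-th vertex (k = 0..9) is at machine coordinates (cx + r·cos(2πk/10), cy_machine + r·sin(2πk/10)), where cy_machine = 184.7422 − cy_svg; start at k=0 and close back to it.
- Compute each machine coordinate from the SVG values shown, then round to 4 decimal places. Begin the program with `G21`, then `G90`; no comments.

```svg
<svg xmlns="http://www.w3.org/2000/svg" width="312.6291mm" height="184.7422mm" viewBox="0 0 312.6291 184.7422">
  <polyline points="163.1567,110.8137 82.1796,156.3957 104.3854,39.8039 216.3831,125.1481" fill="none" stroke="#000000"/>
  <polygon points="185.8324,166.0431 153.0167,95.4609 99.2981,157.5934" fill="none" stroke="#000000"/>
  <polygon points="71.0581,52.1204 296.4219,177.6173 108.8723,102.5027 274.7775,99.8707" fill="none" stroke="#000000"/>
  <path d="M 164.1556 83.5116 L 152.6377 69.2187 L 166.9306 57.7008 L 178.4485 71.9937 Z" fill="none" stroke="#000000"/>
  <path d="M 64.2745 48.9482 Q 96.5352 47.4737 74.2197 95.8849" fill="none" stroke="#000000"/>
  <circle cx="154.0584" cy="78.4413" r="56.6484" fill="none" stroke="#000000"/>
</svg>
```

1 u = 1 mm; y_m = 184.7422 − y.

[1] `<polyline>` open polyline, #000000→engrave S240 F3742: (163.1567,73.9285) → (82.1796,28.3465) → (104.3854,144.9383) → (216.3831,59.5941)

[2] `<polygon>` closed polygon, #000000→engrave S240 F3742: (185.8324,18.6991) → (153.0167,89.2813) → (99.2981,27.1488) → (185.8324,18.6991) (closed)

[3] `<polygon>` closed polygon, #000000→engrave S240 F3742: (71.0581,132.6218) → (296.4219,7.1249) → (108.8723,82.2395) → (274.7775,84.8715) → (71.0581,132.6218) (closed)

[4] `<path>` regular polygon, #000000→engrave S240 F3742: (164.1556,101.2306) → (152.6377,115.5235) → (166.9306,127.0414) → (178.4485,112.7485) → (164.1556,101.2306) (closed)

[5] `<path>` quadratic bezier, #000000→engrave S240 F3742: (64.2745,135.7940) → (74.9957,134.3884) → (81.3509,128.9919) → (83.3399,119.6045) → (80.9629,106.2264) → (74.2197,88.8573)

[6] `<circle>` circle, #000000→engrave S240 F3742: (210.7068,106.3009) → (199.8879,139.5980) → (171.5637,160.1767) → (136.5531,160.1767) → (108.2289,139.5980) → (97.4100,106.3009) → (108.2289,73.0038) → (136.5531,52.4251) → (171.5637,52.4251) → (199.8879,73.0038) → (210.7068,106.3009) (closed)

G21
G90
G0 X163.1567 Y73.9285
M4 S240
G1 X82.1796 Y28.3465 F3742
G1 X104.3854 Y144.9383
G1 X216.3831 Y59.5941
G0 X185.8324 Y18.6991
M4 S240
G1 X153.0167 Y89.2813 F3742
G1 X99.2981 Y27.1488
G1 X185.8324 Y18.6991
G0 X71.0581 Y132.6218
M4 S240
G1 X296.4219 Y7.1249 F3742
G1 X108.8723 Y82.2395
G1 X274.7775 Y84.8715
G1 X71.0581 Y132.6218
G0 X164.1556 Y101.2306
M4 S240
G1 X152.6377 Y115.5235 F3742
G1 X166.9306 Y127.0414
G1 X178.4485 Y112.7485
G1 X164.1556 Y101.2306
G0 X64.2745 Y135.7940
M4 S240
G1 X74.9957 Y134.3884 F3742
G1 X81.3509 Y128.9919
G1 X83.3399 Y119.6045
G1 X80.9629 Y106.2264
G1 X74.2197 Y88.8573
G0 X210.7068 Y106.3009
M4 S240
G1 X199.8879 Y139.5980 F3742
G1 X171.5637 Y160.1767
G1 X136.5531 Y160.1767
G1 X108.2289 Y139.5980
G1 X97.4100 Y106.3009
G1 X108.2289 Y73.0038
G1 X136.5531 Y52.4251
G1 X171.5637 Y52.4251
G1 X199.8879 Y73.0038
G1 X210.7068 Y106.3009
M5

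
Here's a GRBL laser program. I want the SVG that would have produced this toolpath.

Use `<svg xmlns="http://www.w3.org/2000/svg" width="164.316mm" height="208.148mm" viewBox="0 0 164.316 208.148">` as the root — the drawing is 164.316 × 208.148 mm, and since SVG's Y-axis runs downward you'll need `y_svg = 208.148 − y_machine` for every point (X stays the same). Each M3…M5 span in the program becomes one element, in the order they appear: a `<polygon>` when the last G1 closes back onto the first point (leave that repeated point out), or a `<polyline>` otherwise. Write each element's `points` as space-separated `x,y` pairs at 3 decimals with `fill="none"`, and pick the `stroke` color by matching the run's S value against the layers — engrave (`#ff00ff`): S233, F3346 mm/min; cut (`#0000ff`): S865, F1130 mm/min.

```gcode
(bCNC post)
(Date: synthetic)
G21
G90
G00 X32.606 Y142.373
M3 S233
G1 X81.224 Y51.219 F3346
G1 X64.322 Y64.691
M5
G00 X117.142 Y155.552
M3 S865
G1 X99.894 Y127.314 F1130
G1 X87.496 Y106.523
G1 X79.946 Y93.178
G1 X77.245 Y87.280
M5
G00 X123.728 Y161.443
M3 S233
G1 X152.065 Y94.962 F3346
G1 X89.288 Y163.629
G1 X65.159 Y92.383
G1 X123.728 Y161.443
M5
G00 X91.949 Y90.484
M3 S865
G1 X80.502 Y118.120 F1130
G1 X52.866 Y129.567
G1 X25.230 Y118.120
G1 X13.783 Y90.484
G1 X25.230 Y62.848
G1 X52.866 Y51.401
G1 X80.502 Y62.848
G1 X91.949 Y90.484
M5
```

<svg xmlns="http://www.w3.org/2000/svg" width="164.316mm" height="208.148mm" viewBox="0 0 164.316 208.148">
  <polyline points="32.606,65.775 81.224,156.929 64.322,143.457" fill="none" stroke="#ff00ff"/>
  <polyline points="117.142,52.596 99.894,80.834 87.496,101.625 79.946,114.970 77.245,120.868" fill="none" stroke="#0000ff"/>
  <polygon points="123.728,46.705 152.065,113.186 89.288,44.519 65.159,115.765" fill="none" stroke="#ff00ff"/>
  <polygon points="91.949,117.664 80.502,90.028 52.866,78.581 25.230,90.028 13.783,117.664 25.230,145.300 52.866,156.747 80.502,145.300" fill="none" stroke="#0000ff"/>
</svg>

y_svg = 208.148 − y_m.

[1] S233→`#ff00ff` (engrave); open run; points: 32.606,65.775 81.224,156.929 64.322,143.457

[2] S865→`#0000ff` (cut); open run; points: 117.142,52.596 99.894,80.834 87.496,101.625 79.946,114.970 77.245,120.868

[3] S233→`#ff00ff` (engrave); closed run; points: 123.728,46.705 152.065,113.186 89.288,44.519 65.159,115.765

[4] S865→`#0000ff` (cut); closed run; points: 91.949,117.664 80.502,90.028 52.866,78.581 25.230,90.028 13.783,117.664 25.230,145.300 52.866,156.747 80.502,145.300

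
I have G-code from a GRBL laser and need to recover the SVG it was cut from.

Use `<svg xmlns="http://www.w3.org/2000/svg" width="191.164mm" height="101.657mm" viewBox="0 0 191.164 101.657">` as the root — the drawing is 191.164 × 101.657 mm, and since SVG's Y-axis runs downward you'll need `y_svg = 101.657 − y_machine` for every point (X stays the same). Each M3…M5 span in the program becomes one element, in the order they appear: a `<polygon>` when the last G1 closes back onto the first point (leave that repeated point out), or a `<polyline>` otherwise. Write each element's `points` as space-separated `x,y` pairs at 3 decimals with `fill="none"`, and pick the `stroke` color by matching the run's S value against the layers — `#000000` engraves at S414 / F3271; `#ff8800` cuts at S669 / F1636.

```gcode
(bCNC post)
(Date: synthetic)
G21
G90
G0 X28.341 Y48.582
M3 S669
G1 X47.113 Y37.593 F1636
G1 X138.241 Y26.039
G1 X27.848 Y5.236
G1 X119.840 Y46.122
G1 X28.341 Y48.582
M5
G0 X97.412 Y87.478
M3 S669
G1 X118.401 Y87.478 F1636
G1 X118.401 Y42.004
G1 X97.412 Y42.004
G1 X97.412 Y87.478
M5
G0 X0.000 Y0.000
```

<svg xmlns="http://www.w3.org/2000/svg" width="191.164mm" height="101.657mm" viewBox="0 0 191.164 101.657">
  <polygon points="28.341,53.075 47.113,64.064 138.241,75.618 27.848,96.421 119.840,55.535" fill="none" stroke="#ff8800"/>
  <polygon points="97.412,14.179 118.401,14.179 118.401,59.653 97.412,59.653" fill="none" stroke="#ff8800"/>
</svg>

Machine Y-up, SVG Y-down with viewBox height 101.657, so y_svg = 101.657 − y_machine; X carries over. Every run uses S669, so all elements get stroke `#ff8800` (cut).

Run 1: The run returns to its start, so emit a `<polygon>` with points (Y-flipped): 28.341,53.075 47.113,64.064 138.241,75.618 27.848,96.421 119.840,55.535.

Run 2: The run returns to its start, so emit a `<polygon>` with points (Y-flipped): 97.412,14.179 118.401,14.179 118.401,59.653 97.412,59.653.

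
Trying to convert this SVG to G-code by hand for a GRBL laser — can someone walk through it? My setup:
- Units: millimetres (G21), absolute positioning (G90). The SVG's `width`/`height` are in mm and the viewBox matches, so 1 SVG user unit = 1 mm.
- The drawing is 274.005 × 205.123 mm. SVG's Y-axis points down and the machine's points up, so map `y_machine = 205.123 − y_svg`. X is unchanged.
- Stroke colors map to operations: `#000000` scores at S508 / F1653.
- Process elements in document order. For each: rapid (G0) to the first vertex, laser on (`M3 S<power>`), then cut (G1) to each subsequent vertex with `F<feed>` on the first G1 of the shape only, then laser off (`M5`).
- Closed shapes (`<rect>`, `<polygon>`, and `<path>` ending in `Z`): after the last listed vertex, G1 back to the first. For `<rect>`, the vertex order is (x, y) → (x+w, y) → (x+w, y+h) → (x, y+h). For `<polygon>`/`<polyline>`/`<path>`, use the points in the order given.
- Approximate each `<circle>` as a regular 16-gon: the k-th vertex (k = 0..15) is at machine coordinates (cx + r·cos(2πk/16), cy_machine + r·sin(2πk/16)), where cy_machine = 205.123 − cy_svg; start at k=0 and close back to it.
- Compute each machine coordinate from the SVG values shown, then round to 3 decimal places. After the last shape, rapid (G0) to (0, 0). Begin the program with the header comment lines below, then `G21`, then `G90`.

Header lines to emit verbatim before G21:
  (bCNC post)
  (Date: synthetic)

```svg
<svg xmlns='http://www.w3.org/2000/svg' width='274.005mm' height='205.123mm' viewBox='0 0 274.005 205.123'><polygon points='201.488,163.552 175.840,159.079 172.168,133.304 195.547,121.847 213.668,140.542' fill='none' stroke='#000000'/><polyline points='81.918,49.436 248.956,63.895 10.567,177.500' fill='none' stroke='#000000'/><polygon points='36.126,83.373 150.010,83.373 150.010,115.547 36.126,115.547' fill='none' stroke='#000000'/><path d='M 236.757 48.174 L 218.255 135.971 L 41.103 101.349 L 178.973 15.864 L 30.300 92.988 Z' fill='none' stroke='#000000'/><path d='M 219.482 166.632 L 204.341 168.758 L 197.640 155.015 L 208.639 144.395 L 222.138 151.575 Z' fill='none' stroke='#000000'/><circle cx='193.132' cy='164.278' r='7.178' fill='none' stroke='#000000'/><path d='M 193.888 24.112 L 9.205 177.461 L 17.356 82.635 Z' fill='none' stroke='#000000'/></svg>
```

(bCNC post)
(Date: synthetic)
G21
G90
G0 X201.488 Y41.571
M3 S508
G1 X175.840 Y46.044 F1653
G1 X172.168 Y71.819
G1 X195.547 Y83.276
G1 X213.668 Y64.581
G1 X201.488 Y41.571
M5
G0 X81.918 Y155.687
M3 S508
G1 X248.956 Y141.228 F1653
G1 X10.567 Y27.623
M5
G0 X36.126 Y121.750
M3 S508
G1 X150.010 Y121.750 F1653
G1 X150.010 Y89.576
G1 X36.126 Y89.576
G1 X36.126 Y121.750
M5
G0 X236.757 Y156.949
M3 S508
G1 X218.255 Y69.152 F1653
G1 X41.103 Y103.774
G1 X178.973 Y189.259
G1 X30.300 Y112.135
G1 X236.757 Y156.949
M5
G0 X219.482 Y38.491
M3 S508
G1 X204.341 Y36.365 F1653
G1 X197.640 Y50.108
G1 X208.639 Y60.728
G1 X222.138 Y53.548
G1 X219.482 Y38.491
M5
G0 X200.310 Y40.845
M3 S508
G1 X199.764 Y43.592 F1653
G1 X198.208 Y45.921
G1 X195.879 Y47.477
G1 X193.132 Y48.023
G1 X190.385 Y47.477
G1 X188.056 Y45.921
G1 X186.500 Y43.592
G1 X185.954 Y40.845
G1 X186.500 Y38.098
G1 X188.056 Y35.769
G1 X190.385 Y34.213
G1 X193.132 Y33.667
G1 X195.879 Y34.213
G1 X198.208 Y35.769
G1 X199.764 Y38.098
G1 X200.310 Y40.845
M5
G0 X193.888 Y181.011
M3 S508
G1 X9.205 Y27.662 F1653
G1 X17.356 Y122.488
G1 X193.888 Y181.011
M5
G0 X0.000 Y0.000

viewBox `0 0 274.005 205.123` with mm width/height → 1 unit = 1 mm. Flip: y_m = 205.123 − y_svg.

**Shape 1** — `<polygon>` regular polygon, stroke `#000000` → score (S508, F1653). Machine vertices: (201.488,41.571) → (175.840,46.044) → (172.168,71.819) → (195.547,83.276) → (213.668,64.581) → (201.488,41.571). Closed: final G1 returns to the first vertex.

**Shape 2** — `<polyline>` open polyline, stroke `#000000` → score (S508, F1653). Machine vertices: (81.918,155.687) → (248.956,141.228) → (10.567,27.623). Open path.

**Shape 3** — `<polygon>` rectangle, stroke `#000000` → score (S508, F1653). Machine vertices: (36.126,121.750) → (150.010,121.750) → (150.010,89.576) → (36.126,89.576) → (36.126,121.750). Closed: final G1 returns to the first vertex.

**Shape 4** — `<path>` closed polygon, stroke `#000000` → score (S508, F1653). Machine vertices: (236.757,156.949) → (218.255,69.152) → (41.103,103.774) → (178.973,189.259) → (30.300,112.135) → (236.757,156.949). Closed: final G1 returns to the first vertex.

**Shape 5** — `<path>` regular polygon, stroke `#000000` → score (S508, F1653). Machine vertices: (219.482,38.491) → (204.341,36.365) → (197.640,50.108) → (208.639,60.728) → (222.138,53.548) → (219.482,38.491). Closed: final G1 returns to the first vertex.

**Shape 6** — `<circle>` circle, stroke `#000000` → score (S508, F1653). Machine vertices: (200.310,40.845) → (199.764,43.592) → (198.208,45.921) → (195.879,47.477) → (193.132,48.023) → (190.385,47.477) → (188.056,45.921) → (186.500,43.592) → (185.954,40.845) → (186.500,38.098) → (188.056,35.769) → (190.385,34.213) → (193.132,33.667) → (195.879,34.213) → (198.208,35.769) → (199.764,38.098) → (200.310,40.845). Closed: final G1 returns to the first vertex.

**Shape 7** — `<path>` closed polygon, stroke `#000000` → score (S508, F1653). Machine vertices: (193.888,181.011) → (9.205,27.662) → (17.356,122.488) → (193.888,181.011). Closed: final G1 returns to the first vertex.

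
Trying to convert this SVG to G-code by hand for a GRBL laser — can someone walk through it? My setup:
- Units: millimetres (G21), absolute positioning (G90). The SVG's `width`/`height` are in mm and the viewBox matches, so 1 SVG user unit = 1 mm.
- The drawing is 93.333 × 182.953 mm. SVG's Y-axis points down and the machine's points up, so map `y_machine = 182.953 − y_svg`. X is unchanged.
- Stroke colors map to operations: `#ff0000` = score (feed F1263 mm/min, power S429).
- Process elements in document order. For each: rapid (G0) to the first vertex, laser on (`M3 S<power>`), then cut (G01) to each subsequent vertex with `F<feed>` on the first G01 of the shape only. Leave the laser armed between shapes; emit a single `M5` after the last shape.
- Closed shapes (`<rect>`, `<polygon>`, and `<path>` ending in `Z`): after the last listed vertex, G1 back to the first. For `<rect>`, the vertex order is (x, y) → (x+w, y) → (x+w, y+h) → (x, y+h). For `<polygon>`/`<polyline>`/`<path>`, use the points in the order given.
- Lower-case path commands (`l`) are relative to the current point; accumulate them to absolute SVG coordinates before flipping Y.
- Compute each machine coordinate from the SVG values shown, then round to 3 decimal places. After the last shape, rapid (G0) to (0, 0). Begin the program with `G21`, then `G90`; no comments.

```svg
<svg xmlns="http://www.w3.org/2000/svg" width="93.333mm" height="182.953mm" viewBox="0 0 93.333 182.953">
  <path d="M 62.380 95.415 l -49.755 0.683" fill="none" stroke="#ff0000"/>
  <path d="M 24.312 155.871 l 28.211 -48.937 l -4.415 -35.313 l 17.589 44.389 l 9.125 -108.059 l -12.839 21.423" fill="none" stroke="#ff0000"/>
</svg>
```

1 u = 1 mm; y_m = 182.953 − y.

[1] `<path>` line segment, #ff0000→score S429 F1263: (62.380,87.538) → (12.625,86.855)

[2] `<path>` open polyline, #ff0000→score S429 F1263: (24.312,27.082) → (52.523,76.019) → (48.108,111.332) → (65.697,66.943) → (74.822,175.002) → (61.983,153.579)

G21
G90
G0 X62.380 Y87.538
M3 S429
G01 X12.625 Y86.855 F1263
G0 X24.312 Y27.082
M3 S429
G01 X52.523 Y76.019 F1263
G01 X48.108 Y111.332
G01 X65.697 Y66.943
G01 X74.822 Y175.002
G01 X61.983 Y153.579
M5
G0 X0.000 Y0.000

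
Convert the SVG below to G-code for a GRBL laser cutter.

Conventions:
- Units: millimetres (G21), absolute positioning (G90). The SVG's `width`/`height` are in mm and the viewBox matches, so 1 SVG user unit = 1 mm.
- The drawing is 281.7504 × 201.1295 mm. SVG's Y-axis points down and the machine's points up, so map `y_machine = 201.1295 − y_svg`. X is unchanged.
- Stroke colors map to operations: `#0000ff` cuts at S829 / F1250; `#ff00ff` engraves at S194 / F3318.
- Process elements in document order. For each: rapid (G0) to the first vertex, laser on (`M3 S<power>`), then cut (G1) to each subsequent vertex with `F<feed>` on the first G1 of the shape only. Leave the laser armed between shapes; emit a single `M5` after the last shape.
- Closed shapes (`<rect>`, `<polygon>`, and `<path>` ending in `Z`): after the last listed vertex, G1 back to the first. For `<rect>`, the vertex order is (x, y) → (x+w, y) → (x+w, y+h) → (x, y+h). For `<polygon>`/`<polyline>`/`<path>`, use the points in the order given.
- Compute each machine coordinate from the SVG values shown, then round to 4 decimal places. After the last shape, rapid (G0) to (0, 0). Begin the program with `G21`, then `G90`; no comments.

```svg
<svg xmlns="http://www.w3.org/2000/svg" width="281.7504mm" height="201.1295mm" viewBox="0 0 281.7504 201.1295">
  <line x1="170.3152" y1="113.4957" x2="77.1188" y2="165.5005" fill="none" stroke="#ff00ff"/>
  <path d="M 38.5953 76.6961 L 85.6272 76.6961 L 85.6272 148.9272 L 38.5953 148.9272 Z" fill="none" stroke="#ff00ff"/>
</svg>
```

viewBox `0 0 281.7504 201.1295` with mm width/height → 1 unit = 1 mm. Flip: y_m = 201.1295 − y_svg.

**Shape 1** — `<line>` line segment, stroke `#ff00ff` → engrave (S194, F3318). Machine vertices: (170.3152,87.6338) → (77.1188,35.6290). Open path.

**Shape 2** — `<path>` rectangle, stroke `#ff00ff` → engrave (S194, F3318). Machine vertices: (38.5953,124.4334) → (85.6272,124.4334) → (85.6272,52.2023) → (38.5953,52.2023) → (38.5953,124.4334). Closed: final G1 returns to the first vertex.

G21
G90
G0 X170.3152 Y87.6338
M3 S194
G1 X77.1188 Y35.6290 F3318
G0 X38.5953 Y124.4334
M3 S194
G1 X85.6272 Y124.4334 F3318
G1 X85.6272 Y52.2023
G1 X38.5953 Y52.2023
G1 X38.5953 Y124.4334
M5
G0 X0.0000 Y0.0000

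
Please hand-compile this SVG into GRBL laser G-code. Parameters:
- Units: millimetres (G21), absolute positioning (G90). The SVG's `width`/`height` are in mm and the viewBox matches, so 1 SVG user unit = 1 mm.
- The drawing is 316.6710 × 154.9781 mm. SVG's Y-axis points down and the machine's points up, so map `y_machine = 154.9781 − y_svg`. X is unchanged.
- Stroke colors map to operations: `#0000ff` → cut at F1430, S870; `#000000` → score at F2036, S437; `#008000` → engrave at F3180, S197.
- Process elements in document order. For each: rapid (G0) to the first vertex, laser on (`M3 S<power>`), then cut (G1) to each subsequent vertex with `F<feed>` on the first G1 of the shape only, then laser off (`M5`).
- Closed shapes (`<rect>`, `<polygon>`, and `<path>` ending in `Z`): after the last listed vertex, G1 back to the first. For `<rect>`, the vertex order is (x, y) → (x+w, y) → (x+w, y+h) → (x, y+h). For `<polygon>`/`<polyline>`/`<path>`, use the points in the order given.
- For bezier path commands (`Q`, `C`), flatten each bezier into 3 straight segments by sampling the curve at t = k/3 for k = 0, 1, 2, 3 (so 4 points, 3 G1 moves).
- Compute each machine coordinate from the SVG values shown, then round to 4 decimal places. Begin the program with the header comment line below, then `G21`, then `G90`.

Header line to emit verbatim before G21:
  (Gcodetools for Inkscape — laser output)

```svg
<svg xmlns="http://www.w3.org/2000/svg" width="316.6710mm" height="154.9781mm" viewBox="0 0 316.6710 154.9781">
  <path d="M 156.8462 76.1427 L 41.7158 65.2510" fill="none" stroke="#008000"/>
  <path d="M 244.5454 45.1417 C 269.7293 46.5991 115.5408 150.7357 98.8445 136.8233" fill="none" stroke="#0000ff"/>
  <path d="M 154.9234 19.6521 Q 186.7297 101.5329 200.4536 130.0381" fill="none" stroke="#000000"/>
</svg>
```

(Gcodetools for Inkscape — laser output)
G21
G90
G0 X156.8462 Y78.8354
M3 S197
G1 X41.7158 Y89.7271 F3180
M5
G0 X244.5454 Y109.8364
M3 S870
G1 X221.6742 Y82.3277 F1430
G1 X149.6358 Y35.4169
G1 X98.8445 Y18.1548
M5
G0 X154.9234 Y135.3260
M3 S437
G1 X174.1184 Y86.6694 F2036
G1 X189.2952 Y49.8741
G1 X200.4536 Y24.9400
M5

Since the viewBox matches the mm dimensions, user units are millimetres directly. The only transform is the Y-flip y_m = 154.9781 − y_svg.

Shape 1 is a line segment drawn with `<path>`. Its stroke #008000 means engrave at S197, F3180. After flipping Y the toolpath is (156.8462,78.8354) → (41.7158,89.7271).

Shape 2 is a cubic bezier drawn with `<path>`. Its stroke #0000ff means cut at S870, F1430. After flipping Y the toolpath is (244.5454,109.8364) → (221.6742,82.3277) → (149.6358,35.4169) → (98.8445,18.1548).

Shape 3 is a quadratic bezier drawn with `<path>`. Its stroke #000000 means score at S437, F2036. After flipping Y the toolpath is (154.9234,135.3260) → (174.1184,86.6694) → (189.2952,49.8741) → (200.4536,24.9400).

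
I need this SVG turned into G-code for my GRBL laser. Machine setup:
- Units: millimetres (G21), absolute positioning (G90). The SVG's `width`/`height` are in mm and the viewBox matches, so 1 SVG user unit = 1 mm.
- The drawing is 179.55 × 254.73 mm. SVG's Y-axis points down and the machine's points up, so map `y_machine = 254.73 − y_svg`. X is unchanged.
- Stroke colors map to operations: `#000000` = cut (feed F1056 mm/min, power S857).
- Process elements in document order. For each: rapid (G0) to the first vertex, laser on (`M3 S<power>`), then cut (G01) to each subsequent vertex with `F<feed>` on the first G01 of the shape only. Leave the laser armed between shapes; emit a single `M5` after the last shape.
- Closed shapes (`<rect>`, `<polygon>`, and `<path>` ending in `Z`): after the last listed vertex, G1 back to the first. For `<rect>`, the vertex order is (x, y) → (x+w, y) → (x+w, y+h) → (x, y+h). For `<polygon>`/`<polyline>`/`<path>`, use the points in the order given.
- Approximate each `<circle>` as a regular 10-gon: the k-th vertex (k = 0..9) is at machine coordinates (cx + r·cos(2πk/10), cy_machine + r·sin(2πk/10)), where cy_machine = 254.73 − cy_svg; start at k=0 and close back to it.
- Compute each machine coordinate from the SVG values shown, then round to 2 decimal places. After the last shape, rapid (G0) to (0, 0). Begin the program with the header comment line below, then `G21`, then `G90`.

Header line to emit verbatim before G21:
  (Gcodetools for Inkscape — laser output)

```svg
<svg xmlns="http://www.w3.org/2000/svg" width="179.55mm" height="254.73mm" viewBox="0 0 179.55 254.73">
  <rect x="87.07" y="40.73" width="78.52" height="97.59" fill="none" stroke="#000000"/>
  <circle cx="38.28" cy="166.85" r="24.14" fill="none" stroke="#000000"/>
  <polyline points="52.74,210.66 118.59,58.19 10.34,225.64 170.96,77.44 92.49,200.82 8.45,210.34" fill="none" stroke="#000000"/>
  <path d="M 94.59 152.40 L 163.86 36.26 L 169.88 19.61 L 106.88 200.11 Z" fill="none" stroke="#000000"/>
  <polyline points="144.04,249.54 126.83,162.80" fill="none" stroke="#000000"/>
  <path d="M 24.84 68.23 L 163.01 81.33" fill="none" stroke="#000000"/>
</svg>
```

1 u = 1 mm; y_m = 254.73 − y.

[1] `<rect>` rectangle, #000000→cut S857 F1056: (87.07,214.00) → (165.59,214.00) → (165.59,116.41) → (87.07,116.41) → (87.07,214.00) (closed)

[2] `<circle>` circle, #000000→cut S857 F1056: (62.42,87.88) → (57.81,102.07) → (45.74,110.84) → (30.82,110.84) → (18.75,102.07) → (14.14,87.88) → (18.75,73.69) → (30.82,64.92) → (45.74,64.92) → (57.81,73.69) → (62.42,87.88) (closed)

[3] `<polyline>` open polyline, #000000→cut S857 F1056: (52.74,44.07) → (118.59,196.54) → (10.34,29.09) → (170.96,177.29) → (92.49,53.91) → (8.45,44.39)

[4] `<path>` closed polygon, #000000→cut S857 F1056: (94.59,102.33) → (163.86,218.47) → (169.88,235.12) → (106.88,54.62) → (94.59,102.33) (closed)

[5] `<polyline>` line segment, #000000→cut S857 F1056: (144.04,5.19) → (126.83,91.93)

[6] `<path>` line segment, #000000→cut S857 F1056: (24.84,186.50) → (163.01,173.40)

(Gcodetools for Inkscape — laser output)
G21
G90
G0 X87.07 Y214.00
M3 S857
G01 X165.59 Y214.00 F1056
G01 X165.59 Y116.41
G01 X87.07 Y116.41
G01 X87.07 Y214.00
G0 X62.42 Y87.88
M3 S857
G01 X57.81 Y102.07 F1056
G01 X45.74 Y110.84
G01 X30.82 Y110.84
G01 X18.75 Y102.07
G01 X14.14 Y87.88
G01 X18.75 Y73.69
G01 X30.82 Y64.92
G01 X45.74 Y64.92
G01 X57.81 Y73.69
G01 X62.42 Y87.88
G0 X52.74 Y44.07
M3 S857
G01 X118.59 Y196.54 F1056
G01 X10.34 Y29.09
G01 X170.96 Y177.29
G01 X92.49 Y53.91
G01 X8.45 Y44.39
G0 X94.59 Y102.33
M3 S857
G01 X163.86 Y218.47 F1056
G01 X169.88 Y235.12
G01 X106.88 Y54.62
G01 X94.59 Y102.33
G0 X144.04 Y5.19
M3 S857
G01 X126.83 Y91.93 F1056
G0 X24.84 Y186.50
M3 S857
G01 X163.01 Y173.40 F1056
M5
G0 X0.00 Y0.00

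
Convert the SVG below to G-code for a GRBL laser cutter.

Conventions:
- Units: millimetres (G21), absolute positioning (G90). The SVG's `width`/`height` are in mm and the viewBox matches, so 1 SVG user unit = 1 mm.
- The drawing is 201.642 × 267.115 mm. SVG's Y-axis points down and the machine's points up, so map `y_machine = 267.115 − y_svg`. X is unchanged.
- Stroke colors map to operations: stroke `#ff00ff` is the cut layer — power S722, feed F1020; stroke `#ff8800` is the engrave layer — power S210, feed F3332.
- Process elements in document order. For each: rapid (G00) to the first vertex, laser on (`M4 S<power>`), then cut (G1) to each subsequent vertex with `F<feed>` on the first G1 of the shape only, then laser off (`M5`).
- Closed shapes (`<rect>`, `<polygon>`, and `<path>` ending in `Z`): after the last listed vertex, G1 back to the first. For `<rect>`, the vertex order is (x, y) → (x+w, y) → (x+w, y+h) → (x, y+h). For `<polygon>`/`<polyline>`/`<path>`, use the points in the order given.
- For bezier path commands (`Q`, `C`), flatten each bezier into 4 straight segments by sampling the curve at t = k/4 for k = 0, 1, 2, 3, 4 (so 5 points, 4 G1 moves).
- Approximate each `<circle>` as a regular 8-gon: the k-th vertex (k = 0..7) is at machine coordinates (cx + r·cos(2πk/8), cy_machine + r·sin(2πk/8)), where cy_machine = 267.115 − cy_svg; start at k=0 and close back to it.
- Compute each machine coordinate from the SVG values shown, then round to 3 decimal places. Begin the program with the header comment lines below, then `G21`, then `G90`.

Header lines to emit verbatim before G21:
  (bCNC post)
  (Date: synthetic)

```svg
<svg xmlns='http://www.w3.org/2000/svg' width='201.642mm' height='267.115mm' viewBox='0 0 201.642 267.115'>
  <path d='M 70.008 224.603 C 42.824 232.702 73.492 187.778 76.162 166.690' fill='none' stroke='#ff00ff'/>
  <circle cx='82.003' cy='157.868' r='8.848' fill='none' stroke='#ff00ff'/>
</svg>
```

Since the viewBox matches the mm dimensions, user units are millimetres directly. The only transform is the Y-flip y_m = 267.115 − y_svg.

Shape 1 is a cubic bezier drawn with `<path>`. Its stroke #ff00ff means cut at S722, F1020. After flipping Y the toolpath is (70.008,42.512) → (59.126,45.179) → (61.890,60.523) → (70.251,81.341) → (76.162,100.425).

Shape 2 is a circle drawn with `<circle>`. Its stroke #ff00ff means cut at S722, F1020. After flipping Y the toolpath is (90.851,109.247) → (88.259,115.503) → (82.003,118.095) → (75.747,115.503) → (73.155,109.247) → (75.747,102.991) → (82.003,100.399) → (88.259,102.991) → (90.851,109.247), returning to the start.

(bCNC post)
(Date: synthetic)
G21
G90
G00 X70.008 Y42.512
M4 S722
G1 X59.126 Y45.179 F1020
G1 X61.890 Y60.523
G1 X70.251 Y81.341
G1 X76.162 Y100.425
M5
G00 X90.851 Y109.247
M4 S722
G1 X88.259 Y115.503 F1020
G1 X82.003 Y118.095
G1 X75.747 Y115.503
G1 X73.155 Y109.247
G1 X75.747 Y102.991
G1 X82.003 Y100.399
G1 X88.259 Y102.991
G1 X90.851 Y109.247
M5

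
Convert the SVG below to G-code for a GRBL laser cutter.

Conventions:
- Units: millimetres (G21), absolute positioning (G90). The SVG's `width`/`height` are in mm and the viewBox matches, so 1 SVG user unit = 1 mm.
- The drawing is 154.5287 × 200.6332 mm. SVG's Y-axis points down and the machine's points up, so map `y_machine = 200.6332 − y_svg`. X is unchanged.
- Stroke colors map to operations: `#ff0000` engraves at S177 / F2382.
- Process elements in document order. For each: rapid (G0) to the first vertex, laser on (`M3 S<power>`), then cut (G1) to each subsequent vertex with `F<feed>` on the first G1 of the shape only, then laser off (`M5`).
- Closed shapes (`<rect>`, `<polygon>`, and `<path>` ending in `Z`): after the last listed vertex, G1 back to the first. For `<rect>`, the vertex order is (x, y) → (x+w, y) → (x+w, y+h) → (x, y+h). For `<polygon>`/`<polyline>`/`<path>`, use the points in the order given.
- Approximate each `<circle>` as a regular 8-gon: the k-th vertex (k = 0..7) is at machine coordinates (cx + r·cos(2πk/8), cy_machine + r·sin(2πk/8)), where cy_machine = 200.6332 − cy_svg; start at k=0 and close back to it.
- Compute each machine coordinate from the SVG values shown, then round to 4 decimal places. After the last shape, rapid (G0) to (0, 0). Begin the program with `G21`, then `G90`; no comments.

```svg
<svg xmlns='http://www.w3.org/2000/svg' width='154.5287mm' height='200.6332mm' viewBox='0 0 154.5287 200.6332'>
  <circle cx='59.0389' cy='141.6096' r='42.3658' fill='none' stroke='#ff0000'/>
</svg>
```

1 u = 1 mm; y_m = 200.6332 − y.

[1] `<circle>` circle, #ff0000→engrave S177 F2382: (101.4047,59.0236) → (88.9960,88.9807) → (59.0389,101.3894) → (29.0818,88.9807) → (16.6731,59.0236) → (29.0818,29.0665) → (59.0389,16.6578) → (88.9960,29.0665) → (101.4047,59.0236) (closed)

G21
G90
G0 X101.4047 Y59.0236
M3 S177
G1 X88.9960 Y88.9807 F2382
G1 X59.0389 Y101.3894
G1 X29.0818 Y88.9807
G1 X16.6731 Y59.0236
G1 X29.0818 Y29.0665
G1 X59.0389 Y16.6578
G1 X88.9960 Y29.0665
G1 X101.4047 Y59.0236
M5
G0 X0.0000 Y0.0000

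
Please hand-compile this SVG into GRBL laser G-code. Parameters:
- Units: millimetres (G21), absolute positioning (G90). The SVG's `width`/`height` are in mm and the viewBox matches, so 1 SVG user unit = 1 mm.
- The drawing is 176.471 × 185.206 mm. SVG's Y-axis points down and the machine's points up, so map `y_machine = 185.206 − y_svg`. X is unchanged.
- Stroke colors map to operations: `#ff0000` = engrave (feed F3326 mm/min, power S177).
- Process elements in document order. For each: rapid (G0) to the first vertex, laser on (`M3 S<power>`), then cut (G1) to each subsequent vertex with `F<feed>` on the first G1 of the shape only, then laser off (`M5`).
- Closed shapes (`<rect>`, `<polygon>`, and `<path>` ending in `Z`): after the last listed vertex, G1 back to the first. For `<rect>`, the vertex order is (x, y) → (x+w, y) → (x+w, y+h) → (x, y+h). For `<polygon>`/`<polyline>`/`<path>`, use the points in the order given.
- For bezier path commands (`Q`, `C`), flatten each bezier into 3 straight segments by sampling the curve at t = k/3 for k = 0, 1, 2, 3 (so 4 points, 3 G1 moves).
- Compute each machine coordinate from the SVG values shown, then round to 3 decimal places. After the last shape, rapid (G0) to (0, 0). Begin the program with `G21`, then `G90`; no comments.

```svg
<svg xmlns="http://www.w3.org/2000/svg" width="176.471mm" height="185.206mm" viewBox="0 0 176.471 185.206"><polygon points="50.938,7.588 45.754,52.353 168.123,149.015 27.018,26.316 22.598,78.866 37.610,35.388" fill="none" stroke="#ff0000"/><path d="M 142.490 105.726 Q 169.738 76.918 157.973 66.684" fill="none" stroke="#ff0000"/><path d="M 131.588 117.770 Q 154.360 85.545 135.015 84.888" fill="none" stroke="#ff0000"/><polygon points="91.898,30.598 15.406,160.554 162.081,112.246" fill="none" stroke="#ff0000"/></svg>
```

G21
G90
G0 X50.938 Y177.618
M3 S177
G1 X45.754 Y132.853 F3326
G1 X168.123 Y36.191
G1 X27.018 Y158.890
G1 X22.598 Y106.340
G1 X37.610 Y149.818
G1 X50.938 Y177.618
M5
G0 X142.490 Y79.480
M3 S177
G1 X156.321 Y96.622 F3326
G1 X161.482 Y109.636
G1 X157.973 Y118.522
M5
G0 X131.588 Y67.436
M3 S177
G1 X142.090 Y85.412 F3326
G1 X143.232 Y96.372
G1 X135.015 Y100.318
M5
G0 X91.898 Y154.608
M3 S177
G1 X15.406 Y24.652 F3326
G1 X162.081 Y72.960
G1 X91.898 Y154.608
M5
G0 X0.000 Y0.000

Since the viewBox matches the mm dimensions, user units are millimetres directly. The only transform is the Y-flip y_m = 185.206 − y_svg.

Shape 1 is a closed polygon drawn with `<polygon>`. Its stroke #ff0000 means engrave at S177, F3326. After flipping Y the toolpath is (50.938,177.618) → (45.754,132.853) → (168.123,36.191) → (27.018,158.890) → (22.598,106.340) → (37.610,149.818) → (50.938,177.618), returning to the start.

Shape 2 is a quadratic bezier drawn with `<path>`. Its stroke #ff0000 means engrave at S177, F3326. After flipping Y the toolpath is (142.490,79.480) → (156.321,96.622) → (161.482,109.636) → (157.973,118.522).

Shape 3 is a quadratic bezier drawn with `<path>`. Its stroke #ff0000 means engrave at S177, F3326. After flipping Y the toolpath is (131.588,67.436) → (142.090,85.412) → (143.232,96.372) → (135.015,100.318).

Shape 4 is a closed polygon drawn with `<polygon>`. Its stroke #ff0000 means engrave at S177, F3326. After flipping Y the toolpath is (91.898,154.608) → (15.406,24.652) → (162.081,72.960) → (91.898,154.608), returning to the start.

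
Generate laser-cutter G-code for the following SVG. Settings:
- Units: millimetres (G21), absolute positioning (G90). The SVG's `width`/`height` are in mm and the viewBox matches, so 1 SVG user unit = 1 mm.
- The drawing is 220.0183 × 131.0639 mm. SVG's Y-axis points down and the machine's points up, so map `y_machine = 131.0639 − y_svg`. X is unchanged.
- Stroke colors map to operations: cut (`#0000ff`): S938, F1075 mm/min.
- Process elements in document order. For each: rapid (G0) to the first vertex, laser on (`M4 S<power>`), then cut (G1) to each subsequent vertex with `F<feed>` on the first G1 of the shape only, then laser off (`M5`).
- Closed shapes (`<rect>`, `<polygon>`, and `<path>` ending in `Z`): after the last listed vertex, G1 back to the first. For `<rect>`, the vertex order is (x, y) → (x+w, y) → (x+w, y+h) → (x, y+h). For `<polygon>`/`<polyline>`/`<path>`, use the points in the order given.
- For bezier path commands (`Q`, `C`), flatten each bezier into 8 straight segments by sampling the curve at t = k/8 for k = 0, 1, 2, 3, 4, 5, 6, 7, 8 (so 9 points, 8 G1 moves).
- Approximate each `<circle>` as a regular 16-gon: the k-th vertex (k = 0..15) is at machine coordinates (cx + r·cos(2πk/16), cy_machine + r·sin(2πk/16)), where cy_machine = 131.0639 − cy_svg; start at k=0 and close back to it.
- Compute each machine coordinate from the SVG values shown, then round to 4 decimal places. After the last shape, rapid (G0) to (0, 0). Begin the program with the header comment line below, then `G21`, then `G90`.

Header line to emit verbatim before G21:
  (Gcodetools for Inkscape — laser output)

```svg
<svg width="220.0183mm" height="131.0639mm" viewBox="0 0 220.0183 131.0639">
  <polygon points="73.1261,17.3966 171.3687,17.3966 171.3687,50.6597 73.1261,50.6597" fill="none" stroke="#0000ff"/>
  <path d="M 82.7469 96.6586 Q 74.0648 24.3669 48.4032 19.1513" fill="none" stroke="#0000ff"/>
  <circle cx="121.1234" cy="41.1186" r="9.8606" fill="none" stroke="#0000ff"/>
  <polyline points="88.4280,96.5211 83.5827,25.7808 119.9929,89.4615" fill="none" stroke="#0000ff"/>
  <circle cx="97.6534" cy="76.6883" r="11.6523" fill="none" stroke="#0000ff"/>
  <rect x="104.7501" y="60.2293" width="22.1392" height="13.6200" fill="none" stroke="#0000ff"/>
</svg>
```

(Gcodetools for Inkscape — laser output)
G21
G90
G0 X73.1261 Y113.6673
M4 S938
G1 X171.3687 Y113.6673 F1075
G1 X171.3687 Y80.4042
G1 X73.1261 Y80.4042
G1 X73.1261 Y113.6673
M5
G0 X82.7469 Y34.4053
M4 S938
G1 X80.3111 Y51.4302 F1075
G1 X77.3446 Y66.3589
G1 X73.8476 Y79.1915
G1 X69.8199 Y89.9280
G1 X65.2617 Y98.5683
G1 X60.1728 Y105.1125
G1 X54.5533 Y109.5606
G1 X48.4032 Y111.9126
M5
G0 X130.9840 Y89.9453
M4 S938
G1 X130.2334 Y93.7188 F1075
G1 X128.0959 Y96.9178
G1 X124.8969 Y99.0553
G1 X121.1234 Y99.8059
G1 X117.3499 Y99.0553
G1 X114.1509 Y96.9178
G1 X112.0134 Y93.7188
G1 X111.2628 Y89.9453
G1 X112.0134 Y86.1718
G1 X114.1509 Y82.9728
G1 X117.3499 Y80.8353
G1 X121.1234 Y80.0847
G1 X124.8969 Y80.8353
G1 X128.0959 Y82.9728
G1 X130.2334 Y86.1718
G1 X130.9840 Y89.9453
M5
G0 X88.4280 Y34.5428
M4 S938
G1 X83.5827 Y105.2831 F1075
G1 X119.9929 Y41.6024
M5
G0 X109.3057 Y54.3756
M4 S938
G1 X108.4187 Y58.8347 F1075
G1 X105.8928 Y62.6150
G1 X102.1125 Y65.1409
G1 X97.6534 Y66.0279
G1 X93.1943 Y65.1409
G1 X89.4140 Y62.6150
G1 X86.8881 Y58.8347
G1 X86.0011 Y54.3756
G1 X86.8881 Y49.9165
G1 X89.4140 Y46.1362
G1 X93.1943 Y43.6103
G1 X97.6534 Y42.7233
G1 X102.1125 Y43.6103
G1 X105.8928 Y46.1362
G1 X108.4187 Y49.9165
G1 X109.3057 Y54.3756
M5
G0 X104.7501 Y70.8346
M4 S938
G1 X126.8893 Y70.8346 F1075
G1 X126.8893 Y57.2146
G1 X104.7501 Y57.2146
G1 X104.7501 Y70.8346
M5
G0 X0.0000 Y0.0000

viewBox `0 0 220.0183 131.0639` with mm width/height → 1 unit = 1 mm. Flip: y_m = 131.0639 − y_svg.

**Shape 1** — `<polygon>` rectangle, stroke `#0000ff` → cut (S938, F1075). Machine vertices: (73.1261,113.6673) → (171.3687,113.6673) → (171.3687,80.4042) → (73.1261,80.4042) → (73.1261,113.6673). Closed: final G1 returns to the first vertex.

**Shape 2** — `<path>` quadratic bezier, stroke `#0000ff` → cut (S938, F1075). Control points (SVG): P0=(82.7469,96.6586), P1=(74.0648,24.3669), P2=(48.4032,19.1513); sampled at t=k/8. Machine vertices: (82.7469,34.4053) → (80.3111,51.4302) → (77.3446,66.3589) → (73.8476,79.1915) → (69.8199,89.9280) → (65.2617,98.5683) → (60.1728,105.1125) → (54.5533,109.5606) → (48.4032,111.9126). Open path.

**Shape 3** — `<circle>` circle, stroke `#0000ff` → cut (S938, F1075). Machine vertices: (130.9840,89.9453) → (130.2334,93.7188) → (128.0959,96.9178) → (124.8969,99.0553) → (121.1234,99.8059) → (117.3499,99.0553) → (114.1509,96.9178) → (112.0134,93.7188) → (111.2628,89.9453) → (112.0134,86.1718) → (114.1509,82.9728) → (117.3499,80.8353) → (121.1234,80.0847) → (124.8969,80.8353) → (128.0959,82.9728) → (130.2334,86.1718) → (130.9840,89.9453). Closed: final G1 returns to the first vertex.

**Shape 4** — `<polyline>` open polyline, stroke `#0000ff` → cut (S938, F1075). Machine vertices: (88.4280,34.5428) → (83.5827,105.2831) → (119.9929,41.6024). Open path.

**Shape 5** — `<circle>` circle, stroke `#0000ff` → cut (S938, F1075). Machine vertices: (109.3057,54.3756) → (108.4187,58.8347) → (105.8928,62.6150) → (102.1125,65.1409) → (97.6534,66.0279) → (93.1943,65.1409) → (89.4140,62.6150) → (86.8881,58.8347) → (86.0011,54.3756) → (86.8881,49.9165) → (89.4140,46.1362) → (93.1943,43.6103) → (97.6534,42.7233) → (102.1125,43.6103) → (105.8928,46.1362) → (108.4187,49.9165) → (109.3057,54.3756). Closed: final G1 returns to the first vertex.

**Shape 6** — `<rect>` rectangle, stroke `#0000ff` → cut (S938, F1075). Machine vertices: (104.7501,70.8346) → (126.8893,70.8346) → (126.8893,57.2146) → (104.7501,57.2146) → (104.7501,70.8346). Closed: final G1 returns to the first vertex.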